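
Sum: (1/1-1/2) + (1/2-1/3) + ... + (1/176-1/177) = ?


Telescoping: adjacent terms cancel.
= 1/1 - 1/177
= 1 - 1/177 = 176/177

Sum = 176/177


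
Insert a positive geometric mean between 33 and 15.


GM = √(33×15) = √495 = 22.2486

GM = 22.2486


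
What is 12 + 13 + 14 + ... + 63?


Σₖ₌12^63 k = Σₖ₌₁^63 k − Σₖ₌₁^11 k
= 63·64/2 − 11·12/2
= 2016 − 66 = 1950

Σk = 1950


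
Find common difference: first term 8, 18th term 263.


d = (aₙ - a₁)/(n-1)
= (263 - 8)/(18-1)
= 255/17 = 15

d = 15


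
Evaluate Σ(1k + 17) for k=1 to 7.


Σ(1k+17) = 1·Σk + 17·n
= 1·28 + 17·7
= 28 + 119 = 147

Σ = 147


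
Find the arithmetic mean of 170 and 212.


AM = (170 + 212)/2 = 382/2 = 191

AM = 191


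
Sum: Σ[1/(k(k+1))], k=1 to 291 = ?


1/(k(k+1)) = 1/k - 1/(k+1) (partial fractions)
Telescoping: Σ = 1 - 1/292 = 291/292

Sum = 291/292


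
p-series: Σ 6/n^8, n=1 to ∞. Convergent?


p-series test: Σ c/n^p converges if p > 1, diverges if p ≤ 1 (constant c > 0 doesn't affect convergence).
p = 8
8 > 1 → CONVERGES

Converges (p = 8 > 1)


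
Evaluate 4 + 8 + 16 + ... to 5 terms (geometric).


Sₙ = 4×(2^5 - 1)/(2 - 1)
= 4×(32 - 1)/1
= 4×31/1
= 124

S_5 = 124


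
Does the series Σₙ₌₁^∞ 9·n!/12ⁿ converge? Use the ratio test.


aₙ = 9·n!/12^n
a_{n+1}/aₙ = (n+1)!/12^(n+1) × 12^n/n!  (constant 9 cancels)
= (n+1)/12
L = lim(n→∞) (n+1)/12 = ∞
L > 1 → series DIVERGES

Diverges (ratio test: L = ∞ > 1)


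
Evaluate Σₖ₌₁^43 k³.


n(n+1)/2 = 43×44/2 = 946
Σk³ = 946² = 894916

Σk³ = 894916


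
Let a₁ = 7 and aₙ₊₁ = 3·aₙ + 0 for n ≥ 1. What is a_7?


Computing step by step:
a_1 = 7
a_2 = 21
a_3 = 63
a_4 = 189
a_5 = 567
a_6 = 1701
a_7 = 5103


a_7 = 5103


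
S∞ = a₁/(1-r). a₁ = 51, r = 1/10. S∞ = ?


S∞ = a₁/(1-r) = 51/(1 - 1/10)
= 51/(9/10)
= 170/3

S∞ = 170/3


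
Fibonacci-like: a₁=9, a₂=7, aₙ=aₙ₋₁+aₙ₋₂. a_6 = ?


Computing iteratively: 9, 7, 16, 23, 39, 62
a_6 = 62

a_6 = 62


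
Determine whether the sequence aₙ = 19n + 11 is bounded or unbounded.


aₙ = 19n + 11 → as n→∞, aₙ→∞
No finite upper bound exists
The sequence is UNBOUNDED

Unbounded (aₙ → ∞ as n → ∞)


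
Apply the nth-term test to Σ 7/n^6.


lim(n→∞) 7/n^6 = 0
lim aₙ = 0 → nth-term test is INCONCLUSIVE
(Need other tests; this is actually a convergent p-series with p=6 > 1)

Inconclusive (lim aₙ = 0; need another test)


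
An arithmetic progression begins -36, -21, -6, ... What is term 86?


aₙ = a₁ + (n-1)d
= -36 + (86-1)×15
= -36 + 1275
= 1239

a_86 = 1239


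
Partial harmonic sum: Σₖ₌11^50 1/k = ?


Σₖ₌11^50 1/k = 1/11 + 1/12 + 1/13 + ... + 1/50
= 4866234606652744766339/3099044504245996706400
≈ 1.5702

Sum = 4866234606652744766339/3099044504245996706400 ≈ 1.5702


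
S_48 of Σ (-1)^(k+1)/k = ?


S = 1 - 1/2 + 1/3 - 1/4 + 1/5 - 1/6 + 1/7 - 1/8 ± ...
= 0.6828
(Full series converges to +ln(2) ≈ +0.6931)

S_48 = 0.6828


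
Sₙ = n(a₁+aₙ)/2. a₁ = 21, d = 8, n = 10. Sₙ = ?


aₙ = 21 + (10-1)×8 = 93
Sₙ = n(a₁+aₙ)/2 = 10×(21+93)/2
= 10×114/2 = 570

S_10 = 570


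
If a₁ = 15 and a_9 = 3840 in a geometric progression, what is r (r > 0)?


r^(n-1) = aₙ/a₁
r^8 = 3840/15 = 256
r = 256^(1/8)
= ±2; taking r > 0 gives r = 2

r = 2


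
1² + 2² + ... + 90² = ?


n = 90
n(n+1)(2n+1)/6 = 90×91×181/6
= 1482390/6 = 247065

Σk² = 247065


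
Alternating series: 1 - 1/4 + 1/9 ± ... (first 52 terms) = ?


S = 1 - 1/4 + 1/9 - 1/16 + 1/25 - 1/36 + 1/49 - 1/64 ± ...
= 0.8223
(Full series converges to +π²/12 ≈ +0.8225)

S_52 = 0.8223


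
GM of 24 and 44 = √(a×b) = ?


GM = √(24×44) = √1056 = 32.4962

GM = 32.4962


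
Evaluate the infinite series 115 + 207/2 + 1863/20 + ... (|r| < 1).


S∞ = a₁/(1-r) = 115/(1 - 9/10)
= 115/(1/10)
= 1150

S∞ = 1150


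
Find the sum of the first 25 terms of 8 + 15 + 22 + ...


aₙ = 8 + (25-1)×7 = 176
Sₙ = n(a₁+aₙ)/2 = 25×(8+176)/2
= 25×184/2 = 2300

S_25 = 2300


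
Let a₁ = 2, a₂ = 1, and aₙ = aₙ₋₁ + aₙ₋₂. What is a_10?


Computing iteratively: 2, 1, 3, 4, 7, 11, 18, 29, 47, 76
a_10 = 76

a_10 = 76


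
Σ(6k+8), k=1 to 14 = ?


Σ(6k+8) = 6·Σk + 8·n
= 6·105 + 8·14
= 630 + 112 = 742

Σ = 742


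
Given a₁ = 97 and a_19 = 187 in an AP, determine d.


d = (aₙ - a₁)/(n-1)
= (187 - 97)/(19-1)
= 90/18 = 5

d = 5


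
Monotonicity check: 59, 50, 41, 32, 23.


Differences: -9, -9, -9, -9
All differences < 0 → strictly DECREASING

Monotonically decreasing


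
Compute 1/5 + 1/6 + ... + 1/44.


Σₖ₌5^44 1/k = 1/5 + 1/6 + 1/7 + ... + 1/44
= 3080733578426640787/1345655451257488800
≈ 2.2894

Sum = 3080733578426640787/1345655451257488800 ≈ 2.2894


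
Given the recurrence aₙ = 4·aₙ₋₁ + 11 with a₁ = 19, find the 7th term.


Computing step by step:
a_1 = 19
a_2 = 87
a_3 = 359
a_4 = 1447
a_5 = 5799
a_6 = 23207
a_7 = 92839


a_7 = 92839


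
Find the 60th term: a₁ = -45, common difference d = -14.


aₙ = a₁ + (n-1)d
= -45 + (60-1)×-14
= -45 - 826
= -871

a_60 = -871


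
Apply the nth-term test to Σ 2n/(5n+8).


lim(n→∞) 2n/(5n+8) = 2/5 = 2/5  (divide numerator and denominator by n)
lim aₙ = 2/5 ≠ 0 → series DIVERGES

Diverges (lim aₙ = 2/5 ≠ 0)


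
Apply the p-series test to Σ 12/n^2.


p-series test: Σ c/n^p converges if p > 1, diverges if p ≤ 1 (constant c > 0 doesn't affect convergence).
p = 2
2 > 1 → CONVERGES

Converges (p = 2 > 1)


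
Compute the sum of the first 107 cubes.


n(n+1)/2 = 107×108/2 = 5778
Σk³ = 5778² = 33385284

Σk³ = 33385284


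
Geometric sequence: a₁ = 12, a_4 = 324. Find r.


r^(n-1) = aₙ/a₁
r^3 = 324/12 = 27
r = 27^(1/3)
= 3

r = 3


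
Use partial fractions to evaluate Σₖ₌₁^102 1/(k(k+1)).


1/(k(k+1)) = 1/k - 1/(k+1) (partial fractions)
Telescoping: Σ = 1 - 1/103 = 102/103

Sum = 102/103


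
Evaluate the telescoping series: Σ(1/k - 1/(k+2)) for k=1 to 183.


Telescoping with gap 2: two head and two tail terms survive.
= (1 + 1/2) - (1/184 + 1/185)
= 3/2 - 1/184 - 1/185 = 50691/34040

Sum = 50691/34040


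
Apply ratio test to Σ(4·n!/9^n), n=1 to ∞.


aₙ = 4·n!/9^n
a_{n+1}/aₙ = (n+1)!/9^(n+1) × 9^n/n!  (constant 4 cancels)
= (n+1)/9
L = lim(n→∞) (n+1)/9 = ∞
L > 1 → series DIVERGES

Diverges (ratio test: L = ∞ > 1)


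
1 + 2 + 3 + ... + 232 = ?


n(n+1)/2 = 232×233/2 = 54056/2 = 27028

Σk = 27028


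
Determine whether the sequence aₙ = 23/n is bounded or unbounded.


a₁ = 23, a₂ = 23/2, a₃ = 23/3, ...
0 < aₙ ≤ 23 for all n ≥ 1
Lower bound: 0, Upper bound: 23
The sequence IS bounded

Bounded (0 < aₙ ≤ 23)


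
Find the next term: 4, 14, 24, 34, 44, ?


Pattern: arithmetic (d=10)
Terms: 4, 14, 24, 34, 44
Next term = 54

Next term = 54


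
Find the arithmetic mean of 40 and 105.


AM = (40 + 105)/2 = 145/2 = 72.5

AM = 72.5


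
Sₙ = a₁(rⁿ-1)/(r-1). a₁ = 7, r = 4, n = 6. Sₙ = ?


Sₙ = 7×(4^6 - 1)/(4 - 1)
= 7×(4096 - 1)/3
= 7×4095/3
= 9555

S_6 = 9555


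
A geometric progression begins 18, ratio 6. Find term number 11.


aₙ = a₁·r^(n-1)
= 18×6^10
= 18×60466176
= 1088391168

a_11 = 1088391168


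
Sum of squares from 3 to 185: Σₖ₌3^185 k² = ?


Σₖ₌3^185 k² = Σₖ₌₁^185 k² − Σₖ₌₁^2 k²
= 185·186·371/6 − 2·3·5/6
= 2127685 − 5 = 2127680

Σk² = 2127680


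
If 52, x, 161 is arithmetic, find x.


AM = (52 + 161)/2 = 213/2 = 106.5

AM = 106.5


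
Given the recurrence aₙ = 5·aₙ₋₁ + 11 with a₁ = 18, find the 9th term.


Computing step by step:
a_1 = 18
a_2 = 101
a_3 = 516
a_4 = 2591
a_5 = 12966
a_6 = 64841
a_7 = 324216
a_8 = 1621091
a_9 = 8105466


a_9 = 8105466


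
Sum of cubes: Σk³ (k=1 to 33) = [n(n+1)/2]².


n(n+1)/2 = 33×34/2 = 561
Σk³ = 561² = 314721

Σk³ = 314721


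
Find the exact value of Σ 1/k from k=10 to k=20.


Σₖ₌10^20 1/k = 1/10 + 1/11 + 1/12 + ... + 1/20
= 178964263/232792560
≈ 0.7688

Sum = 178964263/232792560 ≈ 0.7688


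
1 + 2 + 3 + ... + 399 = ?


n(n+1)/2 = 399×400/2 = 159600/2 = 79800

Σk = 79800


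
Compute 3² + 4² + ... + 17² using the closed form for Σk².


Σₖ₌3^17 k² = Σₖ₌₁^17 k² − Σₖ₌₁^2 k²
= 17·18·35/6 − 2·3·5/6
= 1785 − 5 = 1780

Σk² = 1780


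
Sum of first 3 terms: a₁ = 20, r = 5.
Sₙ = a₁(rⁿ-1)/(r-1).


Sₙ = 20×(5^3 - 1)/(5 - 1)
= 20×(125 - 1)/4
= 20×124/4
= 620

S_3 = 620


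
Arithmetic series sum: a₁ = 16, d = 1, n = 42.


aₙ = 16 + (42-1)×1 = 57
Sₙ = n(a₁+aₙ)/2 = 42×(16+57)/2
= 42×73/2 = 1533

S_42 = 1533


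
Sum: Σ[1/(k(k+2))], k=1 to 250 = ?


1/(k(k+2)) = (1/2)·(1/k - 1/(k+2)) (partial fractions)
Telescoping: Σ = (1/2)·(1 + 1/2 - 1/251 - 1/252) = 94375/126504

Sum = 94375/126504


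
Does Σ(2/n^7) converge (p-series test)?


p-series test: Σ c/n^p converges if p > 1, diverges if p ≤ 1 (constant c > 0 doesn't affect convergence).
p = 7
7 > 1 → CONVERGES

Converges (p = 7 > 1)


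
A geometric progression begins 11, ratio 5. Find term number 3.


aₙ = a₁·r^(n-1)
= 11×5^2
= 11×25
= 275

a_3 = 275


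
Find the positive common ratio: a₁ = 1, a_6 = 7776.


r^(n-1) = aₙ/a₁
r^5 = 7776/1 = 7776
r = 7776^(1/5)
= 6

r = 6


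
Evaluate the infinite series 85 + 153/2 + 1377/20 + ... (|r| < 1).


S∞ = a₁/(1-r) = 85/(1 - 9/10)
= 85/(1/10)
= 850

S∞ = 850


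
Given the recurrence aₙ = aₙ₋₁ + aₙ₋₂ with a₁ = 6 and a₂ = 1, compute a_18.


Computing iteratively: 6, 1, 7, 8, 15, 23, 38, 61, 99, 160, 259, 419, ...
a_18 = 7519

a_18 = 7519


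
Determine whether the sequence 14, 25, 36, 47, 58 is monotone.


Differences: 11, 11, 11, 11
All differences > 0 → strictly INCREASING

Monotonically increasing


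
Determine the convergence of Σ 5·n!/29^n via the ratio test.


aₙ = 5·n!/29^n
a_{n+1}/aₙ = (n+1)!/29^(n+1) × 29^n/n!  (constant 5 cancels)
= (n+1)/29
L = lim(n→∞) (n+1)/29 = ∞
L > 1 → series DIVERGES

Diverges (ratio test: L = ∞ > 1)


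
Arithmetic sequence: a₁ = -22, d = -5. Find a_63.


aₙ = a₁ + (n-1)d
= -22 + (63-1)×-5
= -22 - 310
= -332

a_63 = -332


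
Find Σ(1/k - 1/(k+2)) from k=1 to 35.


Telescoping with gap 2: two head and two tail terms survive.
= (1 + 1/2) - (1/36 + 1/37)
= 3/2 - 1/36 - 1/37 = 1925/1332

Sum = 1925/1332


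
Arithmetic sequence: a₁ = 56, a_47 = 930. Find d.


d = (aₙ - a₁)/(n-1)
= (930 - 56)/(47-1)
= 874/46 = 19

d = 19


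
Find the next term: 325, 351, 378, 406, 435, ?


Pattern: triangular numbers: n(n+1)/2
Terms: 325, 351, 378, 406, 435
Next term = 465

Next term = 465


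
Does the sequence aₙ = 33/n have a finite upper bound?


a₁ = 33, a₂ = 33/2, a₃ = 33/3, ...
0 < aₙ ≤ 33 for all n ≥ 1
Lower bound: 0, Upper bound: 33
The sequence IS bounded

Bounded (0 < aₙ ≤ 33)


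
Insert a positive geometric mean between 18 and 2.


GM = √(18×2) = √36 = 6

GM = 6


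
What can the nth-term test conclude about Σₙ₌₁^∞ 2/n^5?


lim(n→∞) 2/n^5 = 0
lim aₙ = 0 → nth-term test is INCONCLUSIVE
(Need other tests; this is actually a convergent p-series with p=5 > 1)

Inconclusive (lim aₙ = 0; need another test)


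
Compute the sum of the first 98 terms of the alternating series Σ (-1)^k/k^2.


S = -1 + 1/4 - 1/9 + 1/16 - 1/25 + 1/36 - 1/49 + 1/64 ± ...
= -0.8224
(Full series converges to -π²/12 ≈ -0.8225)

S_98 = -0.8224


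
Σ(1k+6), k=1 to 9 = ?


Σ(1k+6) = 1·Σk + 6·n
= 1·45 + 6·9
= 45 + 54 = 99

Σ = 99


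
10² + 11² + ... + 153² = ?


Σₖ₌10^153 k² = Σₖ₌₁^153 k² − Σₖ₌₁^9 k²
= 153·154·307/6 − 9·10·19/6
= 1205589 − 285 = 1205304

Σk² = 1205304


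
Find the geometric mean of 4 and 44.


GM = √(4×44) = √176 = 13.2665

GM = 13.2665


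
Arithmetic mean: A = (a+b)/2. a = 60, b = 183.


AM = (60 + 183)/2 = 243/2 = 121.5

AM = 121.5


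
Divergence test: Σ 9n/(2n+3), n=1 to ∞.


lim(n→∞) 9n/(2n+3) = 9/2 = 9/2  (divide numerator and denominator by n)
lim aₙ = 9/2 ≠ 0 → series DIVERGES

Diverges (lim aₙ = 9/2 ≠ 0)


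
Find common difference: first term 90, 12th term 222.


d = (aₙ - a₁)/(n-1)
= (222 - 90)/(12-1)
= 132/11 = 12

d = 12


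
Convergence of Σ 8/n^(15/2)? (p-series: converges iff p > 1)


p-series test: Σ c/n^p converges if p > 1, diverges if p ≤ 1 (constant c > 0 doesn't affect convergence).
p = 15/2
15/2 > 1 → CONVERGES

Converges (p = 15/2 > 1)


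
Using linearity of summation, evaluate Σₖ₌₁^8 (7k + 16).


Σ(7k+16) = 7·Σk + 16·n
= 7·36 + 16·8
= 252 + 128 = 380

Σ = 380


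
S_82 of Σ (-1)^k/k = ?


S = -1 + 1/2 - 1/3 + 1/4 - 1/5 + 1/6 - 1/7 + 1/8 ± ...
= -0.6871
(Full series converges to -ln(2) ≈ -0.6931)

S_82 = -0.6871


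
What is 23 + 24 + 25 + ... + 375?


Σₖ₌23^375 k = Σₖ₌₁^375 k − Σₖ₌₁^22 k
= 375·376/2 − 22·23/2
= 70500 − 253 = 70247

Σk = 70247


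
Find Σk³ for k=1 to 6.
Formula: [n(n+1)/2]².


n(n+1)/2 = 6×7/2 = 21
Σk³ = 21² = 441

Σk³ = 441


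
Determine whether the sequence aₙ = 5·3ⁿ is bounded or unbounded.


aₙ = 5·3ⁿ → as n→∞, aₙ→∞ (since base 3 > 1)
No finite upper bound exists
The sequence is UNBOUNDED

Unbounded (aₙ → ∞ as n → ∞)


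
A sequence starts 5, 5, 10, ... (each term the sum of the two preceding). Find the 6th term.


Computing iteratively: 5, 5, 10, 15, 25, 40
a_6 = 40

a_6 = 40


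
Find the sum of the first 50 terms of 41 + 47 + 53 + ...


aₙ = 41 + (50-1)×6 = 335
Sₙ = n(a₁+aₙ)/2 = 50×(41+335)/2
= 50×376/2 = 9400

S_50 = 9400


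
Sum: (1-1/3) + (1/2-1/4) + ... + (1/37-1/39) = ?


Telescoping with gap 2: two head and two tail terms survive.
= (1 + 1/2) - (1/38 + 1/39)
= 3/2 - 1/38 - 1/39 = 1073/741

Sum = 1073/741


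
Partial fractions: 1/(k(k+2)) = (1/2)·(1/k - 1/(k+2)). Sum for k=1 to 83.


1/(k(k+2)) = (1/2)·(1/k - 1/(k+2)) (partial fractions)
Telescoping: Σ = (1/2)·(1 + 1/2 - 1/84 - 1/85) = 10541/14280

Sum = 10541/14280


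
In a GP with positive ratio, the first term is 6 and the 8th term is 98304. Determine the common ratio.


r^(n-1) = aₙ/a₁
r^7 = 98304/6 = 16384
r = 16384^(1/7)
= 4

r = 4


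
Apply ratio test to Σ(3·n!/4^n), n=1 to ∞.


aₙ = 3·n!/4^n
a_{n+1}/aₙ = (n+1)!/4^(n+1) × 4^n/n!  (constant 3 cancels)
= (n+1)/4
L = lim(n→∞) (n+1)/4 = ∞
L > 1 → series DIVERGES

Diverges (ratio test: L = ∞ > 1)


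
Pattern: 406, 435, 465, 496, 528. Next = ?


Pattern: triangular numbers: n(n+1)/2
Terms: 406, 435, 465, 496, 528
Next term = 561

Next term = 561


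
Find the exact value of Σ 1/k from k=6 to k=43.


Σₖ₌6^43 1/k = 1/6 + 1/7 + 1/8 + ... + 1/43
= 252819946339770257/122332313750680800
≈ 2.0667

Sum = 252819946339770257/122332313750680800 ≈ 2.0667


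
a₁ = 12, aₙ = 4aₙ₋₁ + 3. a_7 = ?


Computing step by step:
a_1 = 12
a_2 = 51
a_3 = 207
a_4 = 831
a_5 = 3327
a_6 = 13311
a_7 = 53247


a_7 = 53247


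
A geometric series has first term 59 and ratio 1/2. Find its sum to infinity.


S∞ = a₁/(1-r) = 59/(1 - 1/2)
= 59/(1/2)
= 118

S∞ = 118


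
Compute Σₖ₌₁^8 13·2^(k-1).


Sₙ = 13×(2^8 - 1)/(2 - 1)
= 13×(256 - 1)/1
= 13×255/1
= 3315

S_8 = 3315


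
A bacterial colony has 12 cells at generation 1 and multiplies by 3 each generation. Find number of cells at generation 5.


aₙ = a₁·r^(n-1)
= 12×3^4
= 12×81
= 972

a_5 = 972


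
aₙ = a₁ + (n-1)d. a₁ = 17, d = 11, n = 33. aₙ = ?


aₙ = a₁ + (n-1)d
= 17 + (33-1)×11
= 17 + 352
= 369

a_33 = 369


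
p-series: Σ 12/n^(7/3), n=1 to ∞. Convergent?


p-series test: Σ c/n^p converges if p > 1, diverges if p ≤ 1 (constant c > 0 doesn't affect convergence).
p = 7/3
7/3 > 1 → CONVERGES

Converges (p = 7/3 > 1)


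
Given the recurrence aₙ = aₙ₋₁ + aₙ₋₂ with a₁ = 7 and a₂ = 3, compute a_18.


Computing iteratively: 7, 3, 10, 13, 23, 36, 59, 95, 154, 249, 403, 652, ...
a_18 = 11700

a_18 = 11700


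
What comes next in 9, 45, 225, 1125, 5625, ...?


Pattern: geometric (r=5)
Terms: 9, 45, 225, 1125, 5625
Next term = 28125

Next term = 28125


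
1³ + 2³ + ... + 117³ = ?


n(n+1)/2 = 117×118/2 = 6903
Σk³ = 6903² = 47651409

Σk³ = 47651409


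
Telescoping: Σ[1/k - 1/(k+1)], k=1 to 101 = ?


Telescoping: adjacent terms cancel.
= 1/1 - 1/102
= 1 - 1/102 = 101/102

Sum = 101/102


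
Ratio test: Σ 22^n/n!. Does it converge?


aₙ = 22^n/n!
a_{n+1}/aₙ = 22^(n+1)/(n+1)! × n!/22^n
= 22/(n+1)
L = lim(n→∞) 22/(n+1) = 0
L < 1 → series CONVERGES

Converges (ratio test: L = 0 < 1)


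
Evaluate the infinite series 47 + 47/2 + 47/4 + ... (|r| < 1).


S∞ = a₁/(1-r) = 47/(1 - 1/2)
= 47/(1/2)
= 94

S∞ = 94


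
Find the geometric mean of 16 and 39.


GM = √(16×39) = √624 = 24.98

GM = 24.98


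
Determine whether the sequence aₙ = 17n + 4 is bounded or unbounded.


aₙ = 17n + 4 → as n→∞, aₙ→∞
No finite upper bound exists
The sequence is UNBOUNDED

Unbounded (aₙ → ∞ as n → ∞)


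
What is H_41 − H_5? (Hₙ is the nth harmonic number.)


Σₖ₌6^41 1/k = 1/6 + 1/7 + 1/8 + ... + 1/41
= 40219449830612693/19914562703599200
≈ 2.0196

Sum = 40219449830612693/19914562703599200 ≈ 2.0196


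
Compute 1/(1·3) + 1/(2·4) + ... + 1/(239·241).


1/(k(k+2)) = (1/2)·(1/k - 1/(k+2)) (partial fractions)
Telescoping: Σ = (1/2)·(1 + 1/2 - 1/240 - 1/241) = 86279/115680

Sum = 86279/115680


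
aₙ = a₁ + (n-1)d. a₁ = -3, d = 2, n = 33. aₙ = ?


aₙ = a₁ + (n-1)d
= -3 + (33-1)×2
= -3 + 64
= 61

a_33 = 61


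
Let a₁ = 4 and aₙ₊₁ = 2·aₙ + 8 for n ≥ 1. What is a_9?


Computing step by step:
a_1 = 4
a_2 = 16
a_3 = 40
a_4 = 88
a_5 = 184
a_6 = 376
a_7 = 760
a_8 = 1528
a_9 = 3064


a_9 = 3064


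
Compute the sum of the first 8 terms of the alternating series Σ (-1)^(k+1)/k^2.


S = 1 - 1/4 + 1/9 - 1/16 + 1/25 - 1/36 + 1/49 - 1/64
= 0.8156
(Full series converges to +π²/12 ≈ +0.8225)

S_8 = 0.8156


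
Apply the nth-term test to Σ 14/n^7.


lim(n→∞) 14/n^7 = 0
lim aₙ = 0 → nth-term test is INCONCLUSIVE
(Need other tests; this is actually a convergent p-series with p=7 > 1)

Inconclusive (lim aₙ = 0; need another test)


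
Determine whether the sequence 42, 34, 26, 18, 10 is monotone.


Differences: -8, -8, -8, -8
All differences < 0 → strictly DECREASING

Monotonically decreasing


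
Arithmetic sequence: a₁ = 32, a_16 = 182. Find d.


d = (aₙ - a₁)/(n-1)
= (182 - 32)/(16-1)
= 150/15 = 10

d = 10


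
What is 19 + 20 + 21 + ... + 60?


Σₖ₌19^60 k = Σₖ₌₁^60 k − Σₖ₌₁^18 k
= 60·61/2 − 18·19/2
= 1830 − 171 = 1659

Σk = 1659


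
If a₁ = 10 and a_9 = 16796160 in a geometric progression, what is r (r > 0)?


r^(n-1) = aₙ/a₁
r^8 = 16796160/10 = 1679616
r = 1679616^(1/8)
= ±6; taking r > 0 gives r = 6

r = 6


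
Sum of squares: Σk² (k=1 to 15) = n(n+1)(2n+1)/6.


n = 15
n(n+1)(2n+1)/6 = 15×16×31/6
= 7440/6 = 1240

Σk² = 1240


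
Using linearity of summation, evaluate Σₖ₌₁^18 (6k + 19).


Σ(6k+19) = 6·Σk + 19·n
= 6·171 + 19·18
= 1026 + 342 = 1368

Σ = 1368


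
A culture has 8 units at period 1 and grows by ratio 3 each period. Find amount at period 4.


aₙ = a₁·r^(n-1)
= 8×3^3
= 8×27
= 216

a_4 = 216


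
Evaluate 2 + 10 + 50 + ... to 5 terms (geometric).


Sₙ = 2×(5^5 - 1)/(5 - 1)
= 2×(3125 - 1)/4
= 2×3124/4
= 1562

S_5 = 1562


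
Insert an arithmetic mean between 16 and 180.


AM = (16 + 180)/2 = 196/2 = 98

AM = 98


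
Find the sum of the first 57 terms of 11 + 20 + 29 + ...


aₙ = 11 + (57-1)×9 = 515
Sₙ = n(a₁+aₙ)/2 = 57×(11+515)/2
= 57×526/2 = 14991

S_57 = 14991


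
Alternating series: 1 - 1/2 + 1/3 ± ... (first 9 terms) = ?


S = 1 - 1/2 + 1/3 - 1/4 + 1/5 - 1/6 + 1/7 - 1/8 ± ...
= 0.7456
(Full series converges to +ln(2) ≈ +0.6931)

S_9 = 0.7456


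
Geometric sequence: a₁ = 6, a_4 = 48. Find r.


r^(n-1) = aₙ/a₁
r^3 = 48/6 = 8
r = 8^(1/3)
= 2

r = 2


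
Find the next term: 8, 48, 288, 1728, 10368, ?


Pattern: geometric (r=6)
Terms: 8, 48, 288, 1728, 10368
Next term = 62208

Next term = 62208


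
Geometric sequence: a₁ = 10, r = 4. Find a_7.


aₙ = a₁·r^(n-1)
= 10×4^6
= 10×4096
= 40960

a_7 = 40960


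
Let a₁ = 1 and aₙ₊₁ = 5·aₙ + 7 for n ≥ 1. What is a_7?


Computing step by step:
a_1 = 1
a_2 = 12
a_3 = 67
a_4 = 342
a_5 = 1717
a_6 = 8592
a_7 = 42967


a_7 = 42967


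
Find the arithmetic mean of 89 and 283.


AM = (89 + 283)/2 = 372/2 = 186

AM = 186


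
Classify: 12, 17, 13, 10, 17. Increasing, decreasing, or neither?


Differences: 5, -4, -3, 7
Difference at position 1 is +5 (> 0) but position 2 is -4 (< 0) — sequence both rises and falls
→ NOT monotonic

Not monotonic


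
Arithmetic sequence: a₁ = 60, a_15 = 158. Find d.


d = (aₙ - a₁)/(n-1)
= (158 - 60)/(15-1)
= 98/14 = 7

d = 7


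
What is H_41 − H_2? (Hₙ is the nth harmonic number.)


Σₖ₌3^41 1/k = 1/3 + 1/4 + 1/5 + ... + 1/41
= 55819190615098733/19914562703599200
≈ 2.8029

Sum = 55819190615098733/19914562703599200 ≈ 2.8029


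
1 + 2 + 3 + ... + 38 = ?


n(n+1)/2 = 38×39/2 = 1482/2 = 741

Σk = 741


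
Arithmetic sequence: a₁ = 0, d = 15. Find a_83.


aₙ = a₁ + (n-1)d
= 0 + (83-1)×15
= 0 + 1230
= 1230

a_83 = 1230


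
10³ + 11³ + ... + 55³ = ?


Σₖ₌10^55 k³ = [55·56/2]² − [9·10/2]²
= 2371600 − 2025 = 2369575

Σk³ = 2369575


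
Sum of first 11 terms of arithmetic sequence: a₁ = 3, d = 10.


aₙ = 3 + (11-1)×10 = 103
Sₙ = n(a₁+aₙ)/2 = 11×(3+103)/2
= 11×106/2 = 583

S_11 = 583


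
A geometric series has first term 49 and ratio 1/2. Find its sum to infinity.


S∞ = a₁/(1-r) = 49/(1 - 1/2)
= 49/(1/2)
= 98

S∞ = 98


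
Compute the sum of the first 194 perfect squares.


n = 194
n(n+1)(2n+1)/6 = 194×195×389/6
= 14715870/6 = 2452645

Σk² = 2452645


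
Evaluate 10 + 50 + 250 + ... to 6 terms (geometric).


Sₙ = 10×(5^6 - 1)/(5 - 1)
= 10×(15625 - 1)/4
= 10×15624/4
= 39060

S_6 = 39060


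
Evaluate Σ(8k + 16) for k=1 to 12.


Σ(8k+16) = 8·Σk + 16·n
= 8·78 + 16·12
= 624 + 192 = 816

Σ = 816


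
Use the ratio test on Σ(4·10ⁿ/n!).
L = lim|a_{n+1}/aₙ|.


aₙ = 4·10^n/n!
a_{n+1}/aₙ = 10^(n+1)/(n+1)! × n!/10^n  (constant 4 cancels)
= 10/(n+1)
L = lim(n→∞) 10/(n+1) = 0
L < 1 → series CONVERGES

Converges (ratio test: L = 0 < 1)


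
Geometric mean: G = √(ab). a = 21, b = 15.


GM = √(21×15) = √315 = 17.7482

GM = 17.7482


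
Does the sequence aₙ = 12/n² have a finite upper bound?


a₁ = 12, a₂ = 12/4, a₃ = 12/9, ...
0 < aₙ ≤ 12 for all n ≥ 1
The sequence IS bounded

Bounded (0 < aₙ ≤ 12)


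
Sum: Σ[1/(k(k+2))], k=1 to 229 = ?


1/(k(k+2)) = (1/2)·(1/k - 1/(k+2)) (partial fractions)
Telescoping: Σ = (1/2)·(1 + 1/2 - 1/230 - 1/231) = 39617/53130

Sum = 39617/53130


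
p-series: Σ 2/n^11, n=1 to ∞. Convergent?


p-series test: Σ c/n^p converges if p > 1, diverges if p ≤ 1 (constant c > 0 doesn't affect convergence).
p = 11
11 > 1 → CONVERGES

Converges (p = 11 > 1)


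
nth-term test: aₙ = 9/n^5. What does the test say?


lim(n→∞) 9/n^5 = 0
lim aₙ = 0 → nth-term test is INCONCLUSIVE
(Need other tests; this is actually a convergent p-series with p=5 > 1)

Inconclusive (lim aₙ = 0; need another test)


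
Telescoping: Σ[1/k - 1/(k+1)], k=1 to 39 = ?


Telescoping: adjacent terms cancel.
= 1/1 - 1/40
= 1 - 1/40 = 39/40

Sum = 39/40


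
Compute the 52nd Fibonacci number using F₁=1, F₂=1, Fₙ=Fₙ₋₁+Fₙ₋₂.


Fibonacci sequence: 1, 1, 2, 3, 5, 8, 13, 21, 34, 55, 89, ...
F(52) = 32951280099

F(52) = 32951280099


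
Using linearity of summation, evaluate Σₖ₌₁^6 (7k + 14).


Σ(7k+14) = 7·Σk + 14·n
= 7·21 + 14·6
= 147 + 84 = 231

Σ = 231


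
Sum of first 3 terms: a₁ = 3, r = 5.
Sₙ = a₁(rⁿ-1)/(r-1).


Sₙ = 3×(5^3 - 1)/(5 - 1)
= 3×(125 - 1)/4
= 3×124/4
= 93

S_3 = 93


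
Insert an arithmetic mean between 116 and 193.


AM = (116 + 193)/2 = 309/2 = 154.5

AM = 154.5


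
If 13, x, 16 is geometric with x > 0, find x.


GM = √(13×16) = √208 = 14.4222

GM = 14.4222


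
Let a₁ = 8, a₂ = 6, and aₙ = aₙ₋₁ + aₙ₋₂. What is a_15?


Computing iteratively: 8, 6, 14, 20, 34, 54, 88, 142, 230, 372, 602, 974, ...
a_15 = 4126

a_15 = 4126


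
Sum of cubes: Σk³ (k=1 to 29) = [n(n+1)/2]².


n(n+1)/2 = 29×30/2 = 435
Σk³ = 435² = 189225

Σk³ = 189225


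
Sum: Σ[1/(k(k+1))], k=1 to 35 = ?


1/(k(k+1)) = 1/k - 1/(k+1) (partial fractions)
Telescoping: Σ = 1 - 1/36 = 35/36

Sum = 35/36


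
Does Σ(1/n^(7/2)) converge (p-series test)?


p-series test: Σ c/n^p converges if p > 1, diverges if p ≤ 1 (constant c > 0 doesn't affect convergence).
p = 7/2
7/2 > 1 → CONVERGES

Converges (p = 7/2 > 1)


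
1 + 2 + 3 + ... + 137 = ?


n(n+1)/2 = 137×138/2 = 18906/2 = 9453

Σk = 9453


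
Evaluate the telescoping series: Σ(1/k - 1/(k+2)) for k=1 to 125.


Telescoping with gap 2: two head and two tail terms survive.
= (1 + 1/2) - (1/126 + 1/127)
= 3/2 - 1/126 - 1/127 = 11875/8001

Sum = 11875/8001


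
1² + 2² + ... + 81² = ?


n = 81
n(n+1)(2n+1)/6 = 81×82×163/6
= 1082646/6 = 180441

Σk² = 180441


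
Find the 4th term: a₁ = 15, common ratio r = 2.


aₙ = a₁·r^(n-1)
= 15×2^3
= 15×8
= 120

a_4 = 120


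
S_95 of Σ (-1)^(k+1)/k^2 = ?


S = 1 - 1/4 + 1/9 - 1/16 + 1/25 - 1/36 + 1/49 - 1/64 ± ...
= 0.8225
(Full series converges to +π²/12 ≈ +0.8225)

S_95 = 0.8225


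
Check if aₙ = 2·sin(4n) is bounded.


For all n, -1 ≤ sin(4n) ≤ 1, so -2 ≤ 2·sin(4n) ≤ 2
Lower bound: -2, Upper bound: 2
The sequence IS bounded

Bounded (-2 ≤ aₙ ≤ 2)


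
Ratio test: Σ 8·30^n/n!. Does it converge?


aₙ = 8·30^n/n!
a_{n+1}/aₙ = 30^(n+1)/(n+1)! × n!/30^n  (constant 8 cancels)
= 30/(n+1)
L = lim(n→∞) 30/(n+1) = 0
L < 1 → series CONVERGES

Converges (ratio test: L = 0 < 1)


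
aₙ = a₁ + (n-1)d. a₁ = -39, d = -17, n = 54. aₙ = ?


aₙ = a₁ + (n-1)d
= -39 + (54-1)×-17
= -39 - 901
= -940

a_54 = -940


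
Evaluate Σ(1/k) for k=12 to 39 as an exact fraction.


Σₖ₌12^39 1/k = 1/12 + 1/13 + 1/14 + ... + 1/39
= 941627320612529/763275922437600
≈ 1.2337

Sum = 941627320612529/763275922437600 ≈ 1.2337


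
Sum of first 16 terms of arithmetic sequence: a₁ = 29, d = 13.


aₙ = 29 + (16-1)×13 = 224
Sₙ = n(a₁+aₙ)/2 = 16×(29+224)/2
= 16×253/2 = 2024

S_16 = 2024


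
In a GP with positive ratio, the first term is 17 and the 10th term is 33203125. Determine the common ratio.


r^(n-1) = aₙ/a₁
r^9 = 33203125/17 = 1953125
r = 1953125^(1/9)
= 5

r = 5


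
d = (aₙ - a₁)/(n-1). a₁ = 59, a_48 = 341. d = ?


d = (aₙ - a₁)/(n-1)
= (341 - 59)/(48-1)
= 282/47 = 6

d = 6


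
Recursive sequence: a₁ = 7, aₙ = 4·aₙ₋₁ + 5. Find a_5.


Computing step by step:
a_1 = 7
a_2 = 33
a_3 = 137
a_4 = 553
a_5 = 2217


a_5 = 2217


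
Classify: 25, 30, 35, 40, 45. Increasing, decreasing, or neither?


Differences: 5, 5, 5, 5
All differences > 0 → strictly INCREASING

Monotonically increasing


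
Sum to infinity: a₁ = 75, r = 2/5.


S∞ = a₁/(1-r) = 75/(1 - 2/5)
= 75/(3/5)
= 125

S∞ = 125


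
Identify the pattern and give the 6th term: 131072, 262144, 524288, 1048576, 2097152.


Pattern: powers of 2: 2ⁿ
Terms: 131072, 262144, 524288, 1048576, 2097152
Next term = 4194304

Next term = 4194304


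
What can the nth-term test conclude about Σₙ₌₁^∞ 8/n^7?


lim(n→∞) 8/n^7 = 0
lim aₙ = 0 → nth-term test is INCONCLUSIVE
(Need other tests; this is actually a convergent p-series with p=7 > 1)

Inconclusive (lim aₙ = 0; need another test)


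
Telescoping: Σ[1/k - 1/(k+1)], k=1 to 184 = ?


Telescoping: adjacent terms cancel.
= 1/1 - 1/185
= 1 - 1/185 = 184/185

Sum = 184/185


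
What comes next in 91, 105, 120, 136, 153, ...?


Pattern: triangular numbers: n(n+1)/2
Terms: 91, 105, 120, 136, 153
Next term = 171

Next term = 171


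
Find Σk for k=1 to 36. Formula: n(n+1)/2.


n(n+1)/2 = 36×37/2 = 1332/2 = 666

Σk = 666


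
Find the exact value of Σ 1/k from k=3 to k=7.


Σₖ₌3^7 1/k = 1/3 + 1/4 + 1/5 + 1/6 + 1/7
= 153/140
≈ 1.0929

Sum = 153/140 ≈ 1.0929


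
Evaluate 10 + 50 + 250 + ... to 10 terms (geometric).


Sₙ = 10×(5^10 - 1)/(5 - 1)
= 10×(9765625 - 1)/4
= 10×9765624/4
= 24414060

S_10 = 24414060


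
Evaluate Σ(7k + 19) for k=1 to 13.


Σ(7k+19) = 7·Σk + 19·n
= 7·91 + 19·13
= 637 + 247 = 884

Σ = 884


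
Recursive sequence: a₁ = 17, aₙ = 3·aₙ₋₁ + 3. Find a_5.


Computing step by step:
a_1 = 17
a_2 = 54
a_3 = 165
a_4 = 498
a_5 = 1497


a_5 = 1497


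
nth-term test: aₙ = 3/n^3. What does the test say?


lim(n→∞) 3/n^3 = 0
lim aₙ = 0 → nth-term test is INCONCLUSIVE
(Need other tests; this is actually a convergent p-series with p=3 > 1)

Inconclusive (lim aₙ = 0; need another test)


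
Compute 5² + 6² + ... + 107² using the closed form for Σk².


Σₖ₌5^107 k² = Σₖ₌₁^107 k² − Σₖ₌₁^4 k²
= 107·108·215/6 − 4·5·9/6
= 414090 − 30 = 414060

Σk² = 414060


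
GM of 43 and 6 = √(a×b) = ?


GM = √(43×6) = √258 = 16.0624

GM = 16.0624


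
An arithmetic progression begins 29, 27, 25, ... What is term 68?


aₙ = a₁ + (n-1)d
= 29 + (68-1)×-2
= 29 - 134
= -105

a_68 = -105


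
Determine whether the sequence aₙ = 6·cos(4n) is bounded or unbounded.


For all n, -1 ≤ cos(4n) ≤ 1, so -6 ≤ 6·cos(4n) ≤ 6
Lower bound: -6, Upper bound: 6
The sequence IS bounded

Bounded (-6 ≤ aₙ ≤ 6)


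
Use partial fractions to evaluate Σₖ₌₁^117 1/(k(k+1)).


1/(k(k+1)) = 1/k - 1/(k+1) (partial fractions)
Telescoping: Σ = 1 - 1/118 = 117/118

Sum = 117/118


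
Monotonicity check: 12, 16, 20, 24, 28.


Differences: 4, 4, 4, 4
All differences > 0 → strictly INCREASING

Monotonically increasing


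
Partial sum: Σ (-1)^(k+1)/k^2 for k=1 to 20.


S = 1 - 1/4 + 1/9 - 1/16 + 1/25 - 1/36 + 1/49 - 1/64 ± ...
= 0.8213
(Full series converges to +π²/12 ≈ +0.8225)

S_20 = 0.8213


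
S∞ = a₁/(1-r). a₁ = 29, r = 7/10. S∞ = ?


S∞ = a₁/(1-r) = 29/(1 - 7/10)
= 29/(3/10)
= 290/3

S∞ = 290/3


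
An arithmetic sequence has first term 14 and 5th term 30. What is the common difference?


d = (aₙ - a₁)/(n-1)
= (30 - 14)/(5-1)
= 16/4 = 4

d = 4


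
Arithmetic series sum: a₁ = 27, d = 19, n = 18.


aₙ = 27 + (18-1)×19 = 350
Sₙ = n(a₁+aₙ)/2 = 18×(27+350)/2
= 18×377/2 = 3393

S_18 = 3393


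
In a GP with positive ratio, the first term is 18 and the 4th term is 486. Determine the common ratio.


r^(n-1) = aₙ/a₁
r^3 = 486/18 = 27
r = 27^(1/3)
= 3

r = 3


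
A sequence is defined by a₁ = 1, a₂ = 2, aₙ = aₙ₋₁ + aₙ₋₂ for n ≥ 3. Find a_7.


Computing iteratively: 1, 2, 3, 5, 8, 13, 21
a_7 = 21

a_7 = 21


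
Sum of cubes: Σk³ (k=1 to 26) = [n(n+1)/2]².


n(n+1)/2 = 26×27/2 = 351
Σk³ = 351² = 123201

Σk³ = 123201


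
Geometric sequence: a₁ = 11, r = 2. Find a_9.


aₙ = a₁·r^(n-1)
= 11×2^8
= 11×256
= 2816

a_9 = 2816


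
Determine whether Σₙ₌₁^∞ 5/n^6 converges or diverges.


p-series test: Σ c/n^p converges if p > 1, diverges if p ≤ 1 (constant c > 0 doesn't affect convergence).
p = 6
6 > 1 → CONVERGES

Converges (p = 6 > 1)


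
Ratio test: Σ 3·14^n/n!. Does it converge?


aₙ = 3·14^n/n!
a_{n+1}/aₙ = 14^(n+1)/(n+1)! × n!/14^n  (constant 3 cancels)
= 14/(n+1)
L = lim(n→∞) 14/(n+1) = 0
L < 1 → series CONVERGES

Converges (ratio test: L = 0 < 1)


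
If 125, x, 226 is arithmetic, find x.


AM = (125 + 226)/2 = 351/2 = 175.5

AM = 175.5


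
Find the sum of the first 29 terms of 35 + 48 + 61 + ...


aₙ = 35 + (29-1)×13 = 399
Sₙ = n(a₁+aₙ)/2 = 29×(35+399)/2
= 29×434/2 = 6293

S_29 = 6293


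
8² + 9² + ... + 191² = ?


Σₖ₌8^191 k² = Σₖ₌₁^191 k² − Σₖ₌₁^7 k²
= 191·192·383/6 − 7·8·15/6
= 2340896 − 140 = 2340756

Σk² = 2340756


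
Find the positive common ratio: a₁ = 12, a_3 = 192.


r^(n-1) = aₙ/a₁
r^2 = 192/12 = 16
r = 16^(1/2)
= ±4; taking r > 0 gives r = 4

r = 4


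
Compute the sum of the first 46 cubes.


n(n+1)/2 = 46×47/2 = 1081
Σk³ = 1081² = 1168561

Σk³ = 1168561


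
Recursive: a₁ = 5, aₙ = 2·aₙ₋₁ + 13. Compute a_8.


Computing step by step:
a_1 = 5
a_2 = 23
a_3 = 59
a_4 = 131
a_5 = 275
a_6 = 563
a_7 = 1139
a_8 = 2291


a_8 = 2291


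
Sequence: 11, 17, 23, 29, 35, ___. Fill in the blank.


Pattern: arithmetic (d=6)
Terms: 11, 17, 23, 29, 35
Next term = 41

Next term = 41


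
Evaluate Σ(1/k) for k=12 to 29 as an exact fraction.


Σₖ₌12^29 1/k = 1/12 + 1/13 + 1/14 + ... + 1/29
= 2193481706497/2329089562800
≈ 0.9418

Sum = 2193481706497/2329089562800 ≈ 0.9418


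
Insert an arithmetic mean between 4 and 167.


AM = (4 + 167)/2 = 171/2 = 85.5

AM = 85.5


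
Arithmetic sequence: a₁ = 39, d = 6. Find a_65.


aₙ = a₁ + (n-1)d
= 39 + (65-1)×6
= 39 + 384
= 423

a_65 = 423


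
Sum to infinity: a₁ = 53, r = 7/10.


S∞ = a₁/(1-r) = 53/(1 - 7/10)
= 53/(3/10)
= 530/3

S∞ = 530/3


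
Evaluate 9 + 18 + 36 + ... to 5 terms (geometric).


Sₙ = 9×(2^5 - 1)/(2 - 1)
= 9×(32 - 1)/1
= 9×31/1
= 279

S_5 = 279


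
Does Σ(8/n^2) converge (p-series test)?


p-series test: Σ c/n^p converges if p > 1, diverges if p ≤ 1 (constant c > 0 doesn't affect convergence).
p = 2
2 > 1 → CONVERGES

Converges (p = 2 > 1)


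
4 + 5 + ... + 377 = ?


Σₖ₌4^377 k = Σₖ₌₁^377 k − Σₖ₌₁^3 k
= 377·378/2 − 3·4/2
= 71253 − 6 = 71247

Σk = 71247


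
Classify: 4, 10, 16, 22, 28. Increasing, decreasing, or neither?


Differences: 6, 6, 6, 6
All differences > 0 → strictly INCREASING

Monotonically increasing


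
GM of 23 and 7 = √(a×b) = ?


GM = √(23×7) = √161 = 12.6886

GM = 12.6886


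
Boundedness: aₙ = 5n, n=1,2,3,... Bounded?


aₙ = 5n → as n→∞, aₙ→∞
No finite upper bound exists
The sequence is UNBOUNDED

Unbounded (aₙ → ∞ as n → ∞)


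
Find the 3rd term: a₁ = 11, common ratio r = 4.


aₙ = a₁·r^(n-1)
= 11×4^2
= 11×16
= 176

a_3 = 176


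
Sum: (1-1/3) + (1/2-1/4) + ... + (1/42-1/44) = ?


Telescoping with gap 2: two head and two tail terms survive.
= (1 + 1/2) - (1/43 + 1/44)
= 3/2 - 1/43 - 1/44 = 2751/1892

Sum = 2751/1892


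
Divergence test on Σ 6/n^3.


lim(n→∞) 6/n^3 = 0
lim aₙ = 0 → nth-term test is INCONCLUSIVE
(Need other tests; this is actually a convergent p-series with p=3 > 1)

Inconclusive (lim aₙ = 0; need another test)


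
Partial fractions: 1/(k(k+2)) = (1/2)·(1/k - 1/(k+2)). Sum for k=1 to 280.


1/(k(k+2)) = (1/2)·(1/k - 1/(k+2)) (partial fractions)
Telescoping: Σ = (1/2)·(1 + 1/2 - 1/281 - 1/282) = 29575/39621

Sum = 29575/39621


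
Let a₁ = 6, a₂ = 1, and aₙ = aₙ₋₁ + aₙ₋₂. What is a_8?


Computing iteratively: 6, 1, 7, 8, 15, 23, 38, 61
a_8 = 61

a_8 = 61


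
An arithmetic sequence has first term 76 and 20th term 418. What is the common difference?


d = (aₙ - a₁)/(n-1)
= (418 - 76)/(20-1)
= 342/19 = 18

d = 18


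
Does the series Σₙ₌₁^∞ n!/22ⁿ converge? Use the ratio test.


aₙ = n!/22^n
a_{n+1}/aₙ = (n+1)!/22^(n+1) × 22^n/n!
= (n+1)/22
L = lim(n→∞) (n+1)/22 = ∞
L > 1 → series DIVERGES

Diverges (ratio test: L = ∞ > 1)


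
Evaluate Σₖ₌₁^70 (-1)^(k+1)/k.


S = 1 - 1/2 + 1/3 - 1/4 + 1/5 - 1/6 + 1/7 - 1/8 ± ...
= 0.6861
(Full series converges to +ln(2) ≈ +0.6931)

S_70 = 0.6861


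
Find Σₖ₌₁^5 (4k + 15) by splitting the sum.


Σ(4k+15) = 4·Σk + 15·n
= 4·15 + 15·5
= 60 + 75 = 135

Σ = 135


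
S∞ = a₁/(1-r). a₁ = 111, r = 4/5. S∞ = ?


S∞ = a₁/(1-r) = 111/(1 - 4/5)
= 111/(1/5)
= 555

S∞ = 555


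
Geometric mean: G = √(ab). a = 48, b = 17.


GM = √(48×17) = √816 = 28.5657

GM = 28.5657


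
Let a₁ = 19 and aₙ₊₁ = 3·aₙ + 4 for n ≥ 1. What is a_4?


Computing step by step:
a_1 = 19
a_2 = 61
a_3 = 187
a_4 = 565


a_4 = 565


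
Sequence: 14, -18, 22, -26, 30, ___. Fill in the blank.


Pattern: alternating sign, magnitude arithmetic (d=4)
Terms: 14, -18, 22, -26, 30
Next term = -34

Next term = -34


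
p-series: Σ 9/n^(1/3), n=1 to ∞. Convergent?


p-series test: Σ c/n^p converges if p > 1, diverges if p ≤ 1 (constant c > 0 doesn't affect convergence).
p = 1/3
1/3 ≤ 1 → DIVERGES

Diverges (p = 1/3 ≤ 1)


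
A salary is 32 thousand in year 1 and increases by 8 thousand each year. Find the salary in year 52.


aₙ = a₁ + (n-1)d
= 32 + (52-1)×8
= 32 + 408
= 440

a_52 = 440


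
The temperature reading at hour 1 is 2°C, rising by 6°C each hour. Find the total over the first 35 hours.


aₙ = 2 + (35-1)×6 = 206
Sₙ = n(a₁+aₙ)/2 = 35×(2+206)/2
= 35×208/2 = 3640

S_35 = 3640


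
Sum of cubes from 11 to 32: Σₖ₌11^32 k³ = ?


Σₖ₌11^32 k³ = [32·33/2]² − [10·11/2]²
= 278784 − 3025 = 275759

Σk³ = 275759


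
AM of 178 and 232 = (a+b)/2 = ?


AM = (178 + 232)/2 = 410/2 = 205

AM = 205


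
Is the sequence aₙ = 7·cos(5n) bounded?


For all n, -1 ≤ cos(5n) ≤ 1, so -7 ≤ 7·cos(5n) ≤ 7
Lower bound: -7, Upper bound: 7
The sequence IS bounded

Bounded (-7 ≤ aₙ ≤ 7)


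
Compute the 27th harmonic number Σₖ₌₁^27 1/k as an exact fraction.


H_27 = 1/1 + 1/2 + 1/3 + ... + 1/27
= 312536252003/80313433200
≈ 3.8915

H_27 = 312536252003/80313433200 ≈ 3.8915


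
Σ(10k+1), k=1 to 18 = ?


Σ(10k+1) = 10·Σk + 1·n
= 10·171 + 1·18
= 1710 + 18 = 1728

Σ = 1728


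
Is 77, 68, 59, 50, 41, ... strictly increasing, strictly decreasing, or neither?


Differences: -9, -9, -9, -9
All differences < 0 → strictly DECREASING

Monotonically decreasing


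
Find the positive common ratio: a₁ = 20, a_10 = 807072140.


r^(n-1) = aₙ/a₁
r^9 = 807072140/20 = 40353607
r = 40353607^(1/9)
= 7

r = 7


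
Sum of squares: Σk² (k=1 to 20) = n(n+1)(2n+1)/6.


n = 20
n(n+1)(2n+1)/6 = 20×21×41/6
= 17220/6 = 2870

Σk² = 2870
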